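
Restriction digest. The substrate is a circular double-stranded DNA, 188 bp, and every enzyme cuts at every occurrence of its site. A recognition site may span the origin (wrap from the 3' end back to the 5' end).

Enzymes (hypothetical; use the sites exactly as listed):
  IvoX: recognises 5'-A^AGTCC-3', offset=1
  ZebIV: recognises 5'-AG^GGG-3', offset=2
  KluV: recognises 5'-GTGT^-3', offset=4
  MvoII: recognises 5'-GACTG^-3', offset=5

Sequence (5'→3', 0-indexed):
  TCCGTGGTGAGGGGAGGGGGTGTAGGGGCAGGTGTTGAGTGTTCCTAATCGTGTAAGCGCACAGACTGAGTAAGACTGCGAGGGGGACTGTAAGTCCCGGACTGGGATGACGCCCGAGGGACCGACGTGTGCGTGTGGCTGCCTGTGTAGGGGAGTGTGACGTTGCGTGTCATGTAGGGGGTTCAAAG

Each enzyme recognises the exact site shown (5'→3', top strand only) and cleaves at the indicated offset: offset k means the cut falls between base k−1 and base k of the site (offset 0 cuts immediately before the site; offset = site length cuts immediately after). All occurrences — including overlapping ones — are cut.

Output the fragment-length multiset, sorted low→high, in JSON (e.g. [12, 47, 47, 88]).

Scan for sites:
  IvoX AAGTCC/1: at [91, 185] ⇒ [92, 186]
  ZebIV AGGGG/2: at [9, 14, 23, 80, 148, 175] ⇒ [11, 16, 25, 82, 150, 177]
  KluV GTGT/4: at [19, 31, 38, 50, 126, 132, 144, 154, 166] ⇒ [23, 35, 42, 54, 130, 136, 148, 158, 170]
  MvoII GACTG/5: at [63, 73, 85, 99] ⇒ [68, 78, 90, 104]

Pooled cuts: [11, 16, 23, 25, 35, 42, 54, 68, 78, 82, 90, 92, 104, 130, 136, 148, 150, 158, 170, 177, 186]

Fragments:
  11→16: 5 bp
  16→23: 7 bp
  23→25: 2 bp
  25→35: 10 bp
  35→42: 7 bp
  42→54: 12 bp
  54→68: 14 bp
  68→78: 10 bp
  78→82: 4 bp
  82→90: 8 bp
  90→92: 2 bp
  92→104: 12 bp
  104→130: 26 bp
  130→136: 6 bp
  136→148: 12 bp
  148→150: 2 bp
  150→158: 8 bp
  158→170: 12 bp
  170→177: 7 bp
  177→186: 9 bp
  186→11 (wrap): 188-186+11 = 13 bp

[2,2,2,4,5,6,7,7,7,8,8,9,10,10,12,12,12,12,13,14,26]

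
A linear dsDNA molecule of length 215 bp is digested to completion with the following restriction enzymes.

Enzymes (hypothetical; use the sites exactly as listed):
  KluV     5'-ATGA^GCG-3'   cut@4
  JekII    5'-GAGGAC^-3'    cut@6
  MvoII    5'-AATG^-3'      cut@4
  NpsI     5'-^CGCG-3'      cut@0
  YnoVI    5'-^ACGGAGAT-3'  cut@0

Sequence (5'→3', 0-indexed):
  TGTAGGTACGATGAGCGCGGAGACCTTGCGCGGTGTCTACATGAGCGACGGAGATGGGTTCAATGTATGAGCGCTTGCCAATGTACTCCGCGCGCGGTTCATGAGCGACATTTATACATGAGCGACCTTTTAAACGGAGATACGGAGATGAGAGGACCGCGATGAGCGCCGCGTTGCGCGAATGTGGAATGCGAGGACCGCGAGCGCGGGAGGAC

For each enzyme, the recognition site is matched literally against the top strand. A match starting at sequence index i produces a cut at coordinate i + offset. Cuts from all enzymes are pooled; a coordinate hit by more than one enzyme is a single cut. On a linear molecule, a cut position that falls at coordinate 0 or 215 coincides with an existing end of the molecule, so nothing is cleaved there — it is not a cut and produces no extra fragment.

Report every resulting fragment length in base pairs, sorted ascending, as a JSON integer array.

Scan for sites:
  KluV ATGAGCG/4: at [10, 40, 66, 100, 117, 161] ⇒ [14, 44, 70, 104, 121, 165]
  JekII GAGGAC/6: at [151, 192, 209] ⇒ [157, 198] (position 215 is a terminus of the linear molecule — no cut)
  MvoII AATG/4: at [61, 79, 180, 187] ⇒ [65, 83, 184, 191]
  NpsI CGCG/0: at [15, 28, 88, 90, 92, 157, 169, 176, 198, 204] ⇒ [15, 28, 88, 90, 92, 157, 169, 176, 198, 204]
  YnoVI ACGGAGAT/0: at [47, 133, 141] ⇒ [47, 133, 141]

Pooled cuts: [14, 15, 28, 44, 47, 65, 70, 83, 88, 90, 92, 104, 121, 133, 141, 157, 165, 169, 176, 184, 191, 198, 204]

Fragment lengths:
  [0,14): 14 bp
  [14,15): 1 bp
  [15,28): 13 bp
  [28,44): 16 bp
  [44,47): 3 bp
  [47,65): 18 bp
  [65,70): 5 bp
  [70,83): 13 bp
  [83,88): 5 bp
  [88,90): 2 bp
  [90,92): 2 bp
  [92,104): 12 bp
  [104,121): 17 bp
  [121,133): 12 bp
  [133,141): 8 bp
  [141,157): 16 bp
  [157,165): 8 bp
  [165,169): 4 bp
  [169,176): 7 bp
  [176,184): 8 bp
  [184,191): 7 bp
  [191,198): 7 bp
  [198,204): 6 bp
  [204,215): 11 bp

[1,2,2,3,4,5,5,6,7,7,7,8,8,8,11,12,12,13,13,14,16,16,17,18]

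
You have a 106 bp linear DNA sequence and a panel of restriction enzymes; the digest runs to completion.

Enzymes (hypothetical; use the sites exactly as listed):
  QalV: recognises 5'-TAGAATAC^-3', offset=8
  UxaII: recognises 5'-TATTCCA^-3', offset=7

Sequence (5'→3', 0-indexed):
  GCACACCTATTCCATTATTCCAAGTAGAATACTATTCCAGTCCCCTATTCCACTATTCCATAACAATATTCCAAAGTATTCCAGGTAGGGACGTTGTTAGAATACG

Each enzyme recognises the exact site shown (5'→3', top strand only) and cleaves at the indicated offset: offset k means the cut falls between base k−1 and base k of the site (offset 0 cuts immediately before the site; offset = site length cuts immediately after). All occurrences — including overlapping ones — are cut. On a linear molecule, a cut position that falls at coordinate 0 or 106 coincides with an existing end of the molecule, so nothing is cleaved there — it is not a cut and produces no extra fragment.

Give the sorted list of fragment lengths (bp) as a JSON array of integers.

Site scan:
  QalV TAGAATAC/8: at [24, 97] ⇒ [32, 105]
  UxaII TATTCCA/7: at [7, 15, 32, 45, 53, 66, 76] ⇒ [14, 22, 39, 52, 60, 73, 83]

Pooled cuts: [14, 22, 32, 39, 52, 60, 73, 83, 105]

Fragments:
  [0,14): 14 bp
  [14,22): 8 bp
  [22,32): 10 bp
  [32,39): 7 bp
  [39,52): 13 bp
  [52,60): 8 bp
  [60,73): 13 bp
  [73,83): 10 bp
  [83,105): 22 bp
  [105,106): 1 bp

[1,7,8,8,10,10,13,13,14,22]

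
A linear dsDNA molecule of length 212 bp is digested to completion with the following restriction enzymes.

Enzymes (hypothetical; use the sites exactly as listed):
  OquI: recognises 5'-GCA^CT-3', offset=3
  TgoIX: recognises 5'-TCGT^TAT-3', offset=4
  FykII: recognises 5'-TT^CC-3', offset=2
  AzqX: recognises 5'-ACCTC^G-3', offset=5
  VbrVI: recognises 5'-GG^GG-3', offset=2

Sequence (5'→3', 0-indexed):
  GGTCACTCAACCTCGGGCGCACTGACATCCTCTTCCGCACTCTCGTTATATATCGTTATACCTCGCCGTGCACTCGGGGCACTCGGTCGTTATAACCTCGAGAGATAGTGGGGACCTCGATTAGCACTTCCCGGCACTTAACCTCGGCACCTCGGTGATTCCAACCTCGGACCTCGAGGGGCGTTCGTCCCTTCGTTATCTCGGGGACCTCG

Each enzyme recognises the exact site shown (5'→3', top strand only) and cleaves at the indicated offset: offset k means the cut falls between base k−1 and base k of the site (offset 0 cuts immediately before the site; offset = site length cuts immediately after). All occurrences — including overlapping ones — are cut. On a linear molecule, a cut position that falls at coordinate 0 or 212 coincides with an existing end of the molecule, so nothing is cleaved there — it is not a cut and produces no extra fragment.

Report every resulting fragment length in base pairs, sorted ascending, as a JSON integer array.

Per-enzyme occurrences:
  OquI (GCACT, off=3): starts [18, 36, 69, 78, 123, 133] → cuts [21, 39, 72, 81, 126, 136]
  TgoIX (TCGTTAT, off=4): starts [42, 52, 86, 192] → cuts [46, 56, 90, 196]
  FykII (TTCC, off=2): starts [32, 127, 158] → cuts [34, 129, 160]
  AzqX (ACCTCG, off=5): starts [9, 59, 94, 113, 140, 148, 163, 170, 206] → cuts [14, 64, 99, 118, 145, 153, 168, 175, 211]
  VbrVI (GGGG, off=2): starts [75, 109, 177, 202] → cuts [77, 111, 179, 204]

All cut coordinates (distinct, sorted): [14, 21, 34, 39, 46, 56, 64, 72, 77, 81, 90, 99, 111, 118, 126, 129, 136, 145, 153, 160, 168, 175, 179, 196, 204, 211]

Fragment lengths:
  [0,14): 14 bp
  [14,21): 7 bp
  [21,34): 13 bp
  [34,39): 5 bp
  [39,46): 7 bp
  [46,56): 10 bp
  [56,64): 8 bp
  [64,72): 8 bp
  [72,77): 5 bp
  [77,81): 4 bp
  [81,90): 9 bp
  [90,99): 9 bp
  [99,111): 12 bp
  [111,118): 7 bp
  [118,126): 8 bp
  [126,129): 3 bp
  [129,136): 7 bp
  [136,145): 9 bp
  [145,153): 8 bp
  [153,160): 7 bp
  [160,168): 8 bp
  [168,175): 7 bp
  [175,179): 4 bp
  [179,196): 17 bp
  [196,204): 8 bp
  [204,211): 7 bp
  [211,212): 1 bp

[1,3,4,4,5,5,7,7,7,7,7,7,7,8,8,8,8,8,8,9,9,9,10,12,13,14,17]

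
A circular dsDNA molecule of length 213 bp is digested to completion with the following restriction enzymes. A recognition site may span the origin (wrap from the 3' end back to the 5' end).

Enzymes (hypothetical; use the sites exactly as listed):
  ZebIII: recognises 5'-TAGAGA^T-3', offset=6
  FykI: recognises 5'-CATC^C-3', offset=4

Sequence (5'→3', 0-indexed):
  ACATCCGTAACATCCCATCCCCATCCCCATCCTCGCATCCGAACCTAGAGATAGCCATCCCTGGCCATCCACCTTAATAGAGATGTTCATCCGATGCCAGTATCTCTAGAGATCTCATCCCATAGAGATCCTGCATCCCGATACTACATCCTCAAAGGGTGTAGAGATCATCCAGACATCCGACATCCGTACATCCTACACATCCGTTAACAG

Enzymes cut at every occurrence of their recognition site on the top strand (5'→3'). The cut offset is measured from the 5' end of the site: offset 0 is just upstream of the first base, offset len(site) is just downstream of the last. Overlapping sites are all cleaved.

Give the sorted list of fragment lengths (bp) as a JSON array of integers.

[5,5,6,6,7,7,8,8,8,8,8,9,9,9,9,10,12,13,14,14,17,21]

Per-enzyme occurrences:
  ZebIII TAGAGAT/6: at [45, 77, 106, 122, 161] ⇒ [51, 83, 112, 128, 167]
  FykI CATCC/4: at [1, 10, 15, 21, 27, 35, 55, 65, 87, 115, 133, 146, 168, 176, 183, 191, 200] ⇒ [5, 14, 19, 25, 31, 39, 59, 69, 91, 119, 137, 150, 172, 180, 187, 195, 204]

Pooled cuts: [5, 14, 19, 25, 31, 39, 51, 59, 69, 83, 91, 112, 119, 128, 137, 150, 167, 172, 180, 187, 195, 204]

Fragment lengths:
  5→14: 9 bp
  14→19: 5 bp
  19→25: 6 bp
  25→31: 6 bp
  31→39: 8 bp
  39→51: 12 bp
  51→59: 8 bp
  59→69: 10 bp
  69→83: 14 bp
  83→91: 8 bp
  91→112: 21 bp
  112→119: 7 bp
  119→128: 9 bp
  128→137: 9 bp
  137→150: 13 bp
  150→167: 17 bp
  167→172: 5 bp
  172→180: 8 bp
  180→187: 7 bp
  187→195: 8 bp
  195→204: 9 bp
  204→5 (wrap): 213-204+5 = 14 bp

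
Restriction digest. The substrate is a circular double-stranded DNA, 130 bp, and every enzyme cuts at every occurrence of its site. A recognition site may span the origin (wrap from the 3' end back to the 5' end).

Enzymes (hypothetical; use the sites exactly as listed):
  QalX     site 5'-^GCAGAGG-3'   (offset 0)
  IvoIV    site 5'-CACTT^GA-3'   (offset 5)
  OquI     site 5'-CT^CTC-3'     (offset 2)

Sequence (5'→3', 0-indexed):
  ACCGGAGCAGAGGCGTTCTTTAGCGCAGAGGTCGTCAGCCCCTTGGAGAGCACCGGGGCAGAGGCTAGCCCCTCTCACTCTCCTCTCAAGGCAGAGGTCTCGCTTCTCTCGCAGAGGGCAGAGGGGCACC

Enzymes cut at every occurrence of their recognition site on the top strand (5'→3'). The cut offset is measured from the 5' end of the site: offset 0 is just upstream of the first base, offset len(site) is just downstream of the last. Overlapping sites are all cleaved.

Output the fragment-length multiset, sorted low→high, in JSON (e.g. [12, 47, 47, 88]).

Site scan:
  QalX GCAGAGG/0: at [6, 24, 57, 90, 110, 117] ⇒ [6, 24, 57, 90, 110, 117]
  IvoIV (CACTTGA, off=5): no sites
  OquI CTCTC/2: at [71, 77, 82, 105] ⇒ [73, 79, 84, 107]

All cut coordinates (distinct, sorted): [6, 24, 57, 73, 79, 84, 90, 107, 110, 117]

Fragment lengths:
  6→24: 18 bp
  24→57: 33 bp
  57→73: 16 bp
  73→79: 6 bp
  79→84: 5 bp
  84→90: 6 bp
  90→107: 17 bp
  107→110: 3 bp
  110→117: 7 bp
  117→6 (wrap): 130-117+6 = 19 bp

[3,5,6,6,7,16,17,18,19,33]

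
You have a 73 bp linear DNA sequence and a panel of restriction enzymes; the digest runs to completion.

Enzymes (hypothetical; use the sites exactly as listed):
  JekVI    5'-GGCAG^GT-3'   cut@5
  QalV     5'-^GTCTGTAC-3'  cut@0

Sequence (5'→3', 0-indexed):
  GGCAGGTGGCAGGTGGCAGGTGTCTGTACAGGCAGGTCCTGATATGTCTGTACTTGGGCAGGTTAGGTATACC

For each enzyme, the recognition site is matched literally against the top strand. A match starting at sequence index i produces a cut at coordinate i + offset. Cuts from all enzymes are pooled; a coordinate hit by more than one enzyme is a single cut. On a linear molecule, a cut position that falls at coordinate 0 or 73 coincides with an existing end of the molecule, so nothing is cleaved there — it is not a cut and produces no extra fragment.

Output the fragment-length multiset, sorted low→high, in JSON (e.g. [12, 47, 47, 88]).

[2,5,7,7,10,12,14,16]

Site scan:
  JekVI (GGCAGGT, off=5): starts [0, 7, 14, 30, 56] → cuts [5, 12, 19, 35, 61]
  QalV (GTCTGTAC, off=0): starts [21, 45] → cuts [21, 45]

Pooled cuts: [5, 12, 19, 21, 35, 45, 61]

Fragment lengths:
  [0,5): 5 bp
  [5,12): 7 bp
  [12,19): 7 bp
  [19,21): 2 bp
  [21,35): 14 bp
  [35,45): 10 bp
  [45,61): 16 bp
  [61,73): 12 bp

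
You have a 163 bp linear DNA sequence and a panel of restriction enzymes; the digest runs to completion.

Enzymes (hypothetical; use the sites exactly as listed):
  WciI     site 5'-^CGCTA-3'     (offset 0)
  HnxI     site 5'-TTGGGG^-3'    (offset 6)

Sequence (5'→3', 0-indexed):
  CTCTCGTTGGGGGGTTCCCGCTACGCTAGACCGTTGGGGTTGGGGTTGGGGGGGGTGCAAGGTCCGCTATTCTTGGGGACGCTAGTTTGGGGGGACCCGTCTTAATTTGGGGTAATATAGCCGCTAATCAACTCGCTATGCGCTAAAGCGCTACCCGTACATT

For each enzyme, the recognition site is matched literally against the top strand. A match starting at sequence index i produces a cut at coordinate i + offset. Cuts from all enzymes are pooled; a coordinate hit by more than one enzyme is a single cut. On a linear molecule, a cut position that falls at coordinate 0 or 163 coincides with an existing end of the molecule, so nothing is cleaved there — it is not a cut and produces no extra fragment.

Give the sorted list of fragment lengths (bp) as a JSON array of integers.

[1,5,6,6,6,7,8,9,12,12,13,13,14,15,16,20]

Per-enzyme occurrences:
  WciI CGCTA/0: at [18, 23, 64, 79, 121, 133, 140, 148] ⇒ [18, 23, 64, 79, 121, 133, 140, 148]
  HnxI TTGGGG/6: at [6, 33, 39, 45, 72, 86, 106] ⇒ [12, 39, 45, 51, 78, 92, 112]

All cut coordinates (distinct, sorted): [12, 18, 23, 39, 45, 51, 64, 78, 79, 92, 112, 121, 133, 140, 148]

Fragment lengths:
  [0,12): 12 bp
  [12,18): 6 bp
  [18,23): 5 bp
  [23,39): 16 bp
  [39,45): 6 bp
  [45,51): 6 bp
  [51,64): 13 bp
  [64,78): 14 bp
  [78,79): 1 bp
  [79,92): 13 bp
  [92,112): 20 bp
  [112,121): 9 bp
  [121,133): 12 bp
  [133,140): 7 bp
  [140,148): 8 bp
  [148,163): 15 bp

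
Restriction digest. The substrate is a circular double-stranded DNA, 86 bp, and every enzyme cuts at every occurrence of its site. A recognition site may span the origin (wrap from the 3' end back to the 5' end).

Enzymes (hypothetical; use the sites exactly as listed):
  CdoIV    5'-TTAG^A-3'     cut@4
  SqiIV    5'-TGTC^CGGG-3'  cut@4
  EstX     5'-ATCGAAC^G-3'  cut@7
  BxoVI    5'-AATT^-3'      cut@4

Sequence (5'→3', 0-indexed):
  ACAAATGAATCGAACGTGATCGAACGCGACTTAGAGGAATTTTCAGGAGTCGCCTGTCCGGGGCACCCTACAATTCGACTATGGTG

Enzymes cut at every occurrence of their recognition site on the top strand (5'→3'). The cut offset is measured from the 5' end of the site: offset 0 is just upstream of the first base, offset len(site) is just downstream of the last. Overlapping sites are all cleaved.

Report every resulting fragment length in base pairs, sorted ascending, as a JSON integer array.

Scan for sites:
  CdoIV (TTAGA, off=4): starts [30] → cuts [34]
  SqiIV (TGTCCGGG, off=4): starts [54] → cuts [58]
  EstX (ATCGAACG, off=7): starts [8, 18] → cuts [15, 25]
  BxoVI (AATT, off=4): starts [37, 71] → cuts [41, 75]

All cut coordinates (distinct, sorted): [15, 25, 34, 41, 58, 75]

Fragment lengths:
  15→25: 10 bp
  25→34: 9 bp
  34→41: 7 bp
  41→58: 17 bp
  58→75: 17 bp
  75→15 (wrap): 86-75+15 = 26 bp

[7,9,10,17,17,26]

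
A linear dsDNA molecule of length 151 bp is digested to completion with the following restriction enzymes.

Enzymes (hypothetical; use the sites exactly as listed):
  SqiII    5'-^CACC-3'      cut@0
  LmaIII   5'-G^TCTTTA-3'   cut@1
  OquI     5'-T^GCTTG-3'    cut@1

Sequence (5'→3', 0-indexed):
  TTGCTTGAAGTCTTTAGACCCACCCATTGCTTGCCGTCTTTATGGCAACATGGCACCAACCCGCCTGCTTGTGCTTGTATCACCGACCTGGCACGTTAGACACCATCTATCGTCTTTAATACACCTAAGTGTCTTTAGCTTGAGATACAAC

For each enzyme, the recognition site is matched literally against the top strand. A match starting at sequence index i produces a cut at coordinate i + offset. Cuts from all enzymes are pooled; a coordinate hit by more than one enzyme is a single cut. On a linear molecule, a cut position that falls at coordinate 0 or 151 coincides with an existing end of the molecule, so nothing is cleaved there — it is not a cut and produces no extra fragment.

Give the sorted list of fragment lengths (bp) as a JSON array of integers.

[2,6,8,8,8,8,9,10,10,12,13,17,20,20]

Per-enzyme occurrences:
  SqiII (CACC, off=0): starts [20, 53, 80, 100, 121] → cuts [20, 53, 80, 100, 121]
  LmaIII (GTCTTTA, off=1): starts [9, 35, 111, 130] → cuts [10, 36, 112, 131]
  OquI (TGCTTG, off=1): starts [1, 27, 65, 71] → cuts [2, 28, 66, 72]

All cut coordinates (distinct, sorted): [2, 10, 20, 28, 36, 53, 66, 72, 80, 100, 112, 121, 131]

Fragments:
  [0,2): 2 bp
  [2,10): 8 bp
  [10,20): 10 bp
  [20,28): 8 bp
  [28,36): 8 bp
  [36,53): 17 bp
  [53,66): 13 bp
  [66,72): 6 bp
  [72,80): 8 bp
  [80,100): 20 bp
  [100,112): 12 bp
  [112,121): 9 bp
  [121,131): 10 bp
  [131,151): 20 bp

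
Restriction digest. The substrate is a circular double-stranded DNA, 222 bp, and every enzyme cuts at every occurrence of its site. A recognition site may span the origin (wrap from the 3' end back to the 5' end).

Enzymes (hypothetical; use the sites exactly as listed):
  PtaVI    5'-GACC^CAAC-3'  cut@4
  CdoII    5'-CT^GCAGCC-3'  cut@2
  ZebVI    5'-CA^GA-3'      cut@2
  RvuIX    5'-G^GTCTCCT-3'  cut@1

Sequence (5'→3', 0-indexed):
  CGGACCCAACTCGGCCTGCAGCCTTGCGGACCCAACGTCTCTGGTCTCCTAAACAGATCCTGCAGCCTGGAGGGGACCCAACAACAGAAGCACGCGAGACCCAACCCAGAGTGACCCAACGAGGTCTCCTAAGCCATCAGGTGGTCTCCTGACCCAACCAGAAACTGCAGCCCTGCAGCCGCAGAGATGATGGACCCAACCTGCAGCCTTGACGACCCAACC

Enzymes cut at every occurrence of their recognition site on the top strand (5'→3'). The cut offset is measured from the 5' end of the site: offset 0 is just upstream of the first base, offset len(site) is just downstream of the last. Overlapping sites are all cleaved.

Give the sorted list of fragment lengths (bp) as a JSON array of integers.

[6,6,6,6,7,7,8,8,8,9,11,11,11,11,12,13,15,15,15,17,20]

Scan for sites:
  PtaVI GACCCAAC/4: at [2, 28, 74, 97, 112, 150, 192, 213] ⇒ [6, 32, 78, 101, 116, 154, 196, 217]
  CdoII CTGCAGCC/2: at [15, 59, 164, 172, 200] ⇒ [17, 61, 166, 174, 202]
  ZebVI CAGA/2: at [53, 84, 106, 158, 181] ⇒ [55, 86, 108, 160, 183]
  RvuIX GGTCTCCT/1: at [42, 122, 142] ⇒ [43, 123, 143]

All cut coordinates (distinct, sorted): [6, 17, 32, 43, 55, 61, 78, 86, 101, 108, 116, 123, 143, 154, 160, 166, 174, 183, 196, 202, 217]

Fragments:
  6→17: 11 bp
  17→32: 15 bp
  32→43: 11 bp
  43→55: 12 bp
  55→61: 6 bp
  61→78: 17 bp
  78→86: 8 bp
  86→101: 15 bp
  101→108: 7 bp
  108→116: 8 bp
  116→123: 7 bp
  123→143: 20 bp
  143→154: 11 bp
  154→160: 6 bp
  160→166: 6 bp
  166→174: 8 bp
  174→183: 9 bp
  183→196: 13 bp
  196→202: 6 bp
  202→217: 15 bp
  217→6 (wrap): 222-217+6 = 11 bp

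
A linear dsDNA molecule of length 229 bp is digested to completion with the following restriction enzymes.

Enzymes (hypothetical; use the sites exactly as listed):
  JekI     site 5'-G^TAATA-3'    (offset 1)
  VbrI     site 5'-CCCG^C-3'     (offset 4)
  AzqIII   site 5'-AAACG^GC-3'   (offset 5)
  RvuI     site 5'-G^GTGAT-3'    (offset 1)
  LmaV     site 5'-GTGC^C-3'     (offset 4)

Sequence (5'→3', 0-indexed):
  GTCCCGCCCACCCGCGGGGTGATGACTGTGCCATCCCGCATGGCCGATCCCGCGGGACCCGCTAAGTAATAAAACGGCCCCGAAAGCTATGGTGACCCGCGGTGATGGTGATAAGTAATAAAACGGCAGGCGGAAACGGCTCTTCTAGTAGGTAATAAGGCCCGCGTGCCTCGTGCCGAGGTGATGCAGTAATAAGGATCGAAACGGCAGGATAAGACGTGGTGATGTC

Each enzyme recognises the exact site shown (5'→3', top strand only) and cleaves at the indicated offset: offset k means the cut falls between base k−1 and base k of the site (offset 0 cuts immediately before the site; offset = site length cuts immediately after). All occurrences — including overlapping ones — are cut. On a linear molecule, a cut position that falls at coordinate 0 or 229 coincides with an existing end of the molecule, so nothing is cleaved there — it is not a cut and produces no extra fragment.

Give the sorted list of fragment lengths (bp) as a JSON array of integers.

Scan for sites:
  JekI GTAATA/1: at [65, 114, 151, 188] ⇒ [66, 115, 152, 189]
  VbrI CCCGC/4: at [2, 10, 34, 48, 57, 95, 160] ⇒ [6, 14, 38, 52, 61, 99, 164]
  AzqIII AAACGGC/5: at [71, 120, 133, 201] ⇒ [76, 125, 138, 206]
  RvuI GGTGAT/1: at [17, 100, 106, 179, 220] ⇒ [18, 101, 107, 180, 221]
  LmaV GTGCC/4: at [27, 165, 172] ⇒ [31, 169, 176]

Pooled cuts: [6, 14, 18, 31, 38, 52, 61, 66, 76, 99, 101, 107, 115, 125, 138, 152, 164, 169, 176, 180, 189, 206, 221]

Fragments:
  [0,6): 6 bp
  [6,14): 8 bp
  [14,18): 4 bp
  [18,31): 13 bp
  [31,38): 7 bp
  [38,52): 14 bp
  [52,61): 9 bp
  [61,66): 5 bp
  [66,76): 10 bp
  [76,99): 23 bp
  [99,101): 2 bp
  [101,107): 6 bp
  [107,115): 8 bp
  [115,125): 10 bp
  [125,138): 13 bp
  [138,152): 14 bp
  [152,164): 12 bp
  [164,169): 5 bp
  [169,176): 7 bp
  [176,180): 4 bp
  [180,189): 9 bp
  [189,206): 17 bp
  [206,221): 15 bp
  [221,229): 8 bp

[2,4,4,5,5,6,6,7,7,8,8,8,9,9,10,10,12,13,13,14,14,15,17,23]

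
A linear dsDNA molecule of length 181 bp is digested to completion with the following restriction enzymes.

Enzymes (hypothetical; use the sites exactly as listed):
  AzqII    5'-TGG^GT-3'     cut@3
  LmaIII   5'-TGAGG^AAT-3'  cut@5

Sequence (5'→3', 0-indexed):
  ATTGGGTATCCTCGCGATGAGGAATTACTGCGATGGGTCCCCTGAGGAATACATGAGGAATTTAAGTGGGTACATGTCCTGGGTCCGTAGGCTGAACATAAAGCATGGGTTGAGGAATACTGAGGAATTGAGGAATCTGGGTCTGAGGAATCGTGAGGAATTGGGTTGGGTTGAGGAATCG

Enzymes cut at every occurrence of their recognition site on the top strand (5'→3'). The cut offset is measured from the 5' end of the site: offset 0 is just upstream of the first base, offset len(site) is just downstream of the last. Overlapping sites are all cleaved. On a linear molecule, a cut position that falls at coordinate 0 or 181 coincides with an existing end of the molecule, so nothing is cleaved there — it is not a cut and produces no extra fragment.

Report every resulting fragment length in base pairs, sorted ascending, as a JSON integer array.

Site scan:
  AzqII TGGGT/3: at [2, 33, 66, 79, 105, 137, 161, 166] ⇒ [5, 36, 69, 82, 108, 140, 164, 169]
  LmaIII TGAGGAAT/5: at [17, 42, 53, 110, 120, 128, 143, 153, 171] ⇒ [22, 47, 58, 115, 125, 133, 148, 158, 176]

Pooled cuts: [5, 22, 36, 47, 58, 69, 82, 108, 115, 125, 133, 140, 148, 158, 164, 169, 176]

Fragments:
  [0,5): 5 bp
  [5,22): 17 bp
  [22,36): 14 bp
  [36,47): 11 bp
  [47,58): 11 bp
  [58,69): 11 bp
  [69,82): 13 bp
  [82,108): 26 bp
  [108,115): 7 bp
  [115,125): 10 bp
  [125,133): 8 bp
  [133,140): 7 bp
  [140,148): 8 bp
  [148,158): 10 bp
  [158,164): 6 bp
  [164,169): 5 bp
  [169,176): 7 bp
  [176,181): 5 bp

[5,5,5,6,7,7,7,8,8,10,10,11,11,11,13,14,17,26]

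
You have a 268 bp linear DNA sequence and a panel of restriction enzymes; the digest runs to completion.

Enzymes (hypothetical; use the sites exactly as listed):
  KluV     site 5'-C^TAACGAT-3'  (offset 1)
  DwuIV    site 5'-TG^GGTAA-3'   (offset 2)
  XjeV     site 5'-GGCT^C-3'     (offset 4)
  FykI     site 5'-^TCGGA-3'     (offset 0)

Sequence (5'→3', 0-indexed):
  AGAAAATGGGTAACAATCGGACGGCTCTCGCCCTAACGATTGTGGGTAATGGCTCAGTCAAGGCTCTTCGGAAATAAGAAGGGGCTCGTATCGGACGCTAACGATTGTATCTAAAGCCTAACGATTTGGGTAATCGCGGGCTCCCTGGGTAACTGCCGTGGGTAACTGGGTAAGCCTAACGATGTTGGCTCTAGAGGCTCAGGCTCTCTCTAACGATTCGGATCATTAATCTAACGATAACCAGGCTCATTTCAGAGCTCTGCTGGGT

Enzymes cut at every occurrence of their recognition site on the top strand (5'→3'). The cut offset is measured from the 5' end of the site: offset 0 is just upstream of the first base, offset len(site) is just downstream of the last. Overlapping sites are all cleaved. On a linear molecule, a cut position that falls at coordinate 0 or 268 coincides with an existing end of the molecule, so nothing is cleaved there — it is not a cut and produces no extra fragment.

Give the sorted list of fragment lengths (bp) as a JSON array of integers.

Scan for sites:
  KluV CTAACGAT/1: at [32, 97, 117, 175, 209, 230] ⇒ [33, 98, 118, 176, 210, 231]
  DwuIV TGGGTAA/2: at [6, 42, 126, 145, 158, 166] ⇒ [8, 44, 128, 147, 160, 168]
  XjeV GGCTC/4: at [22, 50, 61, 82, 138, 186, 195, 201, 243] ⇒ [26, 54, 65, 86, 142, 190, 199, 205, 247]
  FykI TCGGA/0: at [16, 67, 90, 217] ⇒ [16, 67, 90, 217]

All cut coordinates (distinct, sorted): [8, 16, 26, 33, 44, 54, 65, 67, 86, 90, 98, 118, 128, 142, 147, 160, 168, 176, 190, 199, 205, 210, 217, 231, 247]

Fragment lengths:
  [0,8): 8 bp
  [8,16): 8 bp
  [16,26): 10 bp
  [26,33): 7 bp
  [33,44): 11 bp
  [44,54): 10 bp
  [54,65): 11 bp
  [65,67): 2 bp
  [67,86): 19 bp
  [86,90): 4 bp
  [90,98): 8 bp
  [98,118): 20 bp
  [118,128): 10 bp
  [128,142): 14 bp
  [142,147): 5 bp
  [147,160): 13 bp
  [160,168): 8 bp
  [168,176): 8 bp
  [176,190): 14 bp
  [190,199): 9 bp
  [199,205): 6 bp
  [205,210): 5 bp
  [210,217): 7 bp
  [217,231): 14 bp
  [231,247): 16 bp
  [247,268): 21 bp

[2,4,5,5,6,7,7,8,8,8,8,8,9,10,10,10,11,11,13,14,14,14,16,19,20,21]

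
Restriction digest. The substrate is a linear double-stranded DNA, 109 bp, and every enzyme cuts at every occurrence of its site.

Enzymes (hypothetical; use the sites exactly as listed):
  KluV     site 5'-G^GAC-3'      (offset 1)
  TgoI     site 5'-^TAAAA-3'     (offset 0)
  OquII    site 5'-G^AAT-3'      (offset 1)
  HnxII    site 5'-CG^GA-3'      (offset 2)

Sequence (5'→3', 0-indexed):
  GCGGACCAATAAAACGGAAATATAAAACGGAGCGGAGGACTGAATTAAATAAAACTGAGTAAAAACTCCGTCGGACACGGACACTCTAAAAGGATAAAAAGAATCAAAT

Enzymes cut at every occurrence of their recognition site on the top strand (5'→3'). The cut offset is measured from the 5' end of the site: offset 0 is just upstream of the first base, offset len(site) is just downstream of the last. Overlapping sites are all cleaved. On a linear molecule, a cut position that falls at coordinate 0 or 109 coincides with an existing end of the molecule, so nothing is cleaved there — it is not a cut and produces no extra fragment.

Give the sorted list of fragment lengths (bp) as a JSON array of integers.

[3,3,5,5,6,6,6,7,7,7,7,7,8,8,10,14]

Per-enzyme occurrences:
  KluV GGAC/1: at [2, 36, 72, 78] ⇒ [3, 37, 73, 79]
  TgoI TAAAA/0: at [9, 22, 49, 59, 86, 94] ⇒ [9, 22, 49, 59, 86, 94]
  OquII GAAT/1: at [41, 100] ⇒ [42, 101]
  HnxII CGGA/2: at [1, 14, 27, 32, 71, 77] ⇒ [3, 16, 29, 34, 73, 79]

Pooled cuts: [3, 9, 16, 22, 29, 34, 37, 42, 49, 59, 73, 79, 86, 94, 101]

Fragment lengths:
  [0,3): 3 bp
  [3,9): 6 bp
  [9,16): 7 bp
  [16,22): 6 bp
  [22,29): 7 bp
  [29,34): 5 bp
  [34,37): 3 bp
  [37,42): 5 bp
  [42,49): 7 bp
  [49,59): 10 bp
  [59,73): 14 bp
  [73,79): 6 bp
  [79,86): 7 bp
  [86,94): 8 bp
  [94,101): 7 bp
  [101,109): 8 bp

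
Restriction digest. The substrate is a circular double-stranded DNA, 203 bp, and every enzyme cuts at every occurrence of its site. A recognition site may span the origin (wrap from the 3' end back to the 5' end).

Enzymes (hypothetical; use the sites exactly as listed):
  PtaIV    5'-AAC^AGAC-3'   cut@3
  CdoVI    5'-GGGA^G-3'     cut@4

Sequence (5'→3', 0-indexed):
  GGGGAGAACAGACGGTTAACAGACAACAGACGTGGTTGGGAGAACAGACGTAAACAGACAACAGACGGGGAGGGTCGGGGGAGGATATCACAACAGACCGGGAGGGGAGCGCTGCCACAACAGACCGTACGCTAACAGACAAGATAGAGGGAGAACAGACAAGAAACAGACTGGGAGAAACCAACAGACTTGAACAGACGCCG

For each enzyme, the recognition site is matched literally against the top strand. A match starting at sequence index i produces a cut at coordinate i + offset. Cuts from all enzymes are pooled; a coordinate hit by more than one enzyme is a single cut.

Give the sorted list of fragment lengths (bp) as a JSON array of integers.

[4,4,4,5,7,7,9,9,9,9,10,10,11,11,11,12,13,13,14,15,16]

Scan for sites:
  PtaIV AACAGAC/3: at [6, 17, 24, 42, 52, 59, 91, 118, 133, 153, 164, 182, 192] ⇒ [9, 20, 27, 45, 55, 62, 94, 121, 136, 156, 167, 185, 195]
  CdoVI GGGAG/4: at [1, 37, 67, 78, 99, 104, 148, 172] ⇒ [5, 41, 71, 82, 103, 108, 152, 176]

Pooled cuts: [5, 9, 20, 27, 41, 45, 55, 62, 71, 82, 94, 103, 108, 121, 136, 152, 156, 167, 176, 185, 195]

Fragment lengths:
  5→9: 4 bp
  9→20: 11 bp
  20→27: 7 bp
  27→41: 14 bp
  41→45: 4 bp
  45→55: 10 bp
  55→62: 7 bp
  62→71: 9 bp
  71→82: 11 bp
  82→94: 12 bp
  94→103: 9 bp
  103→108: 5 bp
  108→121: 13 bp
  121→136: 15 bp
  136→152: 16 bp
  152→156: 4 bp
  156→167: 11 bp
  167→176: 9 bp
  176→185: 9 bp
  185→195: 10 bp
  195→5 (wrap): 203-195+5 = 13 bp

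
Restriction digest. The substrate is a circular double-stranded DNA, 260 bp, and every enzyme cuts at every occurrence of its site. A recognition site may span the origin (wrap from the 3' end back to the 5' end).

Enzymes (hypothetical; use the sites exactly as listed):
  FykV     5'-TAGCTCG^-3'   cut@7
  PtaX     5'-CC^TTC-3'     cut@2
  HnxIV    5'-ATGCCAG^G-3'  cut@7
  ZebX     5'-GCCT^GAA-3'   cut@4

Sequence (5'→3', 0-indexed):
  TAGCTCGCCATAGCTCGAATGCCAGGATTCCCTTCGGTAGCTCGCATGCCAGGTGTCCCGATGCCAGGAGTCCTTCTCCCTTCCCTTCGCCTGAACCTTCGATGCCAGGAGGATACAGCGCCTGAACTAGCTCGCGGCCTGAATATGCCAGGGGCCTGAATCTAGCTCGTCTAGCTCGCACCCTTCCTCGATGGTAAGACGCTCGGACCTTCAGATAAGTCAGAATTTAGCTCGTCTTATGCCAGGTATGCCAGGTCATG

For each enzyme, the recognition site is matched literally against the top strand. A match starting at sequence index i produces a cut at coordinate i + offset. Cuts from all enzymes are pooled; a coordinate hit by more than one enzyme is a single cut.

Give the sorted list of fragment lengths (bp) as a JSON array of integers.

[5,5,5,6,6,6,7,7,7,8,8,9,9,10,11,11,11,11,12,12,13,15,15,25,26]

Site scan:
  FykV (TAGCTCG, off=7): starts [0, 10, 37, 127, 162, 171, 227] → cuts [7, 17, 44, 134, 169, 178, 234]
  PtaX (CCTTC, off=2): starts [30, 71, 78, 83, 95, 181, 207] → cuts [32, 73, 80, 85, 97, 183, 209]
  HnxIV (ATGCCAGG, off=7): starts [18, 45, 60, 101, 144, 238, 247] → cuts [25, 52, 67, 108, 151, 245, 254]
  ZebX (GCCTGAA, off=4): starts [88, 119, 136, 153] → cuts [92, 123, 140, 157]

All cut coordinates (distinct, sorted): [7, 17, 25, 32, 44, 52, 67, 73, 80, 85, 92, 97, 108, 123, 134, 140, 151, 157, 169, 178, 183, 209, 234, 245, 254]

Fragment lengths:
  7→17: 10 bp
  17→25: 8 bp
  25→32: 7 bp
  32→44: 12 bp
  44→52: 8 bp
  52→67: 15 bp
  67→73: 6 bp
  73→80: 7 bp
  80→85: 5 bp
  85→92: 7 bp
  92→97: 5 bp
  97→108: 11 bp
  108→123: 15 bp
  123→134: 11 bp
  134→140: 6 bp
  140→151: 11 bp
  151→157: 6 bp
  157→169: 12 bp
  169→178: 9 bp
  178→183: 5 bp
  183→209: 26 bp
  209→234: 25 bp
  234→245: 11 bp
  245→254: 9 bp
  254→7 (wrap): 260-254+7 = 13 bp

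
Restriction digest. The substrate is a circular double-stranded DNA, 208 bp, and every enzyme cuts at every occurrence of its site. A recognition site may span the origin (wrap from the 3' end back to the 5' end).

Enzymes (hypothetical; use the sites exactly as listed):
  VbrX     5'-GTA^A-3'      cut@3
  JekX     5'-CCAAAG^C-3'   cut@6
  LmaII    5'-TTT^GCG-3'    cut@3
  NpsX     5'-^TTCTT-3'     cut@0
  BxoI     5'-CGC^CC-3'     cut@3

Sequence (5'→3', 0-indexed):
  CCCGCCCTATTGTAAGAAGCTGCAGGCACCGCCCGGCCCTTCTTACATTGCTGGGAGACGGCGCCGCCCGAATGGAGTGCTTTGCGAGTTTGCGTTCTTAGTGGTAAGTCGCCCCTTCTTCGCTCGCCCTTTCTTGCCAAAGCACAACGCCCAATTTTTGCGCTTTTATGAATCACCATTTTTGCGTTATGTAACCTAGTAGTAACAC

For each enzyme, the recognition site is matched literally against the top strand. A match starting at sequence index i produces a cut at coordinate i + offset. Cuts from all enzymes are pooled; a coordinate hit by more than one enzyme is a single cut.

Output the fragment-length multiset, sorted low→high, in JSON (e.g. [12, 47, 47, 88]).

[3,3,3,6,7,8,8,9,9,9,10,11,12,12,12,16,18,24,28]

Per-enzyme occurrences:
  VbrX GTAA/3: at [11, 103, 190, 201] ⇒ [14, 106, 193, 204]
  JekX CCAAAGC/6: at [136] ⇒ [142]
  LmaII TTTGCG/3: at [80, 88, 156, 180] ⇒ [83, 91, 159, 183]
  NpsX TTCTT/0: at [39, 94, 115, 130] ⇒ [39, 94, 115, 130]
  BxoI CGCCC/3: at [2, 29, 64, 109, 124, 147] ⇒ [5, 32, 67, 112, 127, 150]

All cut coordinates (distinct, sorted): [5, 14, 32, 39, 67, 83, 91, 94, 106, 112, 115, 127, 130, 142, 150, 159, 183, 193, 204]

Fragments:
  5→14: 9 bp
  14→32: 18 bp
  32→39: 7 bp
  39→67: 28 bp
  67→83: 16 bp
  83→91: 8 bp
  91→94: 3 bp
  94→106: 12 bp
  106→112: 6 bp
  112→115: 3 bp
  115→127: 12 bp
  127→130: 3 bp
  130→142: 12 bp
  142→150: 8 bp
  150→159: 9 bp
  159→183: 24 bp
  183→193: 10 bp
  193→204: 11 bp
  204→5 (wrap): 208-204+5 = 9 bp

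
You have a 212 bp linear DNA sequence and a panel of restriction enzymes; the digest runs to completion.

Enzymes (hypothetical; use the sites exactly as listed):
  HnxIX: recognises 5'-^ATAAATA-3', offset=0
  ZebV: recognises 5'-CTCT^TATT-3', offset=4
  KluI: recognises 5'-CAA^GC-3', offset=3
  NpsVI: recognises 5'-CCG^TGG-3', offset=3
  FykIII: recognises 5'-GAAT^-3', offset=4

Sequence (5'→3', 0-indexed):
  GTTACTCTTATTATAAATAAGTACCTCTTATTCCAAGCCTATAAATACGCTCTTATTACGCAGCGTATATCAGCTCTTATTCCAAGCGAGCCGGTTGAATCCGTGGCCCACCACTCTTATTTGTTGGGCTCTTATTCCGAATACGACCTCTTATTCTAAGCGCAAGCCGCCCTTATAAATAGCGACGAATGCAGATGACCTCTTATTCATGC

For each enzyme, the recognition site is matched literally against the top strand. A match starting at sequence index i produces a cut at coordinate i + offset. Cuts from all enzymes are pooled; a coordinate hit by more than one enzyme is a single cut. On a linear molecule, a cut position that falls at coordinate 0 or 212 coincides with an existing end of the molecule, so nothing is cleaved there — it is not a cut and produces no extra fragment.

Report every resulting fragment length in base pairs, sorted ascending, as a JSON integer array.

[3,4,4,8,8,8,9,9,9,10,13,13,14,14,15,15,16,16,24]

Site scan:
  HnxIX ATAAATA/0: at [12, 40, 174] ⇒ [12, 40, 174]
  ZebV CTCTTATT/4: at [4, 24, 49, 73, 113, 128, 147, 199] ⇒ [8, 28, 53, 77, 117, 132, 151, 203]
  KluI CAAGC/3: at [33, 82, 162] ⇒ [36, 85, 165]
  NpsVI CCGTGG/3: at [100] ⇒ [103]
  FykIII GAAT/4: at [96, 138, 186] ⇒ [100, 142, 190]

All cut coordinates (distinct, sorted): [8, 12, 28, 36, 40, 53, 77, 85, 100, 103, 117, 132, 142, 151, 165, 174, 190, 203]

Fragment lengths:
  [0,8): 8 bp
  [8,12): 4 bp
  [12,28): 16 bp
  [28,36): 8 bp
  [36,40): 4 bp
  [40,53): 13 bp
  [53,77): 24 bp
  [77,85): 8 bp
  [85,100): 15 bp
  [100,103): 3 bp
  [103,117): 14 bp
  [117,132): 15 bp
  [132,142): 10 bp
  [142,151): 9 bp
  [151,165): 14 bp
  [165,174): 9 bp
  [174,190): 16 bp
  [190,203): 13 bp
  [203,212): 9 bp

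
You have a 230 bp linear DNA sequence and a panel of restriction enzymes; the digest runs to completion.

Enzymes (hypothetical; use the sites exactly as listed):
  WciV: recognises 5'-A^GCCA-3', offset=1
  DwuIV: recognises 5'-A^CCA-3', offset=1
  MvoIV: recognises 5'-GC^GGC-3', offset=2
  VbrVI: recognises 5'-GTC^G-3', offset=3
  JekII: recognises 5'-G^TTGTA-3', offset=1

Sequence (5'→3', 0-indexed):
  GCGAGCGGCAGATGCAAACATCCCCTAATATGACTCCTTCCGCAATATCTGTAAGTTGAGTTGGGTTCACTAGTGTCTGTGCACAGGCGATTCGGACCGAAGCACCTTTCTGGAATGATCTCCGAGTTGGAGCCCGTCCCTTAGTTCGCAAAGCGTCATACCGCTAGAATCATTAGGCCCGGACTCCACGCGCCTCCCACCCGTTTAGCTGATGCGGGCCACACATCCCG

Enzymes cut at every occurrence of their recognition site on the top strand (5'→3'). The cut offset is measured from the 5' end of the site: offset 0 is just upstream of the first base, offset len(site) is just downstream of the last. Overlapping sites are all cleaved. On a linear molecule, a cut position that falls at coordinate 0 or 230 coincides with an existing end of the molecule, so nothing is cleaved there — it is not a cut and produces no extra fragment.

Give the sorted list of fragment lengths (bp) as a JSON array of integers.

Scan for sites:
  WciV (AGCCA, off=1): no sites
  DwuIV (ACCA, off=1): no sites
  MvoIV GCGGC/2: at [4] ⇒ [6]
  VbrVI (GTCG, off=3): no sites
  JekII (GTTGTA, off=1): no sites

All cut coordinates (distinct, sorted): [6]

Fragment lengths:
  [0,6): 6 bp
  [6,230): 224 bp

[6,224]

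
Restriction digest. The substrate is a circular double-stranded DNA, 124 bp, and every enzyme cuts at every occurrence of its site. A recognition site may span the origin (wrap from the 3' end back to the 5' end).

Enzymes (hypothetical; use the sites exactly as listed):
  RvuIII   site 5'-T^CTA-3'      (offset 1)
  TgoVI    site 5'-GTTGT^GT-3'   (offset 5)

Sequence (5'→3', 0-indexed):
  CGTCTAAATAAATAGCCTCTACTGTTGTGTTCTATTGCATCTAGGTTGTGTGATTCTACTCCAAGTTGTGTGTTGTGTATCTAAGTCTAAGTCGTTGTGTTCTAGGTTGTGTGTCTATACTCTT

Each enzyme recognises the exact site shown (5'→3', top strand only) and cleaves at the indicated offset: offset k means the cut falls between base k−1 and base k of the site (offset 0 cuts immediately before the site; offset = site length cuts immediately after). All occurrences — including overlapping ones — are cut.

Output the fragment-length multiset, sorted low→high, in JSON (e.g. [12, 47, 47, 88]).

Per-enzyme occurrences:
  RvuIII TCTA/1: at [2, 17, 30, 39, 54, 79, 85, 100, 113] ⇒ [3, 18, 31, 40, 55, 80, 86, 101, 114]
  TgoVI GTTGTGT/5: at [23, 44, 64, 71, 93, 105] ⇒ [28, 49, 69, 76, 98, 110]

All cut coordinates (distinct, sorted): [3, 18, 28, 31, 40, 49, 55, 69, 76, 80, 86, 98, 101, 110, 114]

Fragment lengths:
  3→18: 15 bp
  18→28: 10 bp
  28→31: 3 bp
  31→40: 9 bp
  40→49: 9 bp
  49→55: 6 bp
  55→69: 14 bp
  69→76: 7 bp
  76→80: 4 bp
  80→86: 6 bp
  86→98: 12 bp
  98→101: 3 bp
  101→110: 9 bp
  110→114: 4 bp
  114→3 (wrap): 124-114+3 = 13 bp

[3,3,4,4,6,6,7,9,9,9,10,12,13,14,15]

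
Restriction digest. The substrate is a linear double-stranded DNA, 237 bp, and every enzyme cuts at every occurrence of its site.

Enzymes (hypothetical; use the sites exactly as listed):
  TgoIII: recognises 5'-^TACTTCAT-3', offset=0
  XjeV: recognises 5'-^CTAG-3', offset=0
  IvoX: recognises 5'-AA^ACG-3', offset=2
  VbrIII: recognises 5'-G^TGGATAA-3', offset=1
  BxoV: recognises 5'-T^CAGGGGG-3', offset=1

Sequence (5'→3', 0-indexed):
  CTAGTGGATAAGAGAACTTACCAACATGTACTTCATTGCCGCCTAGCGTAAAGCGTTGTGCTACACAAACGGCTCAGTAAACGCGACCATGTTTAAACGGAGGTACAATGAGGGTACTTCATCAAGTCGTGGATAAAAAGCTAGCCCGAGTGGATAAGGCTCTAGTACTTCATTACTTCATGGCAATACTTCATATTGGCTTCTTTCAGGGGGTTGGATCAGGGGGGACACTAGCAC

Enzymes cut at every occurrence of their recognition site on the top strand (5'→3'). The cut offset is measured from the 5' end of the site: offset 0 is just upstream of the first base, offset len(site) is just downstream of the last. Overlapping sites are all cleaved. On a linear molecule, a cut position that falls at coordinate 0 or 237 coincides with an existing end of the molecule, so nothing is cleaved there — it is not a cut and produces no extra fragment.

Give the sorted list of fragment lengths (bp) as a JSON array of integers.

Per-enzyme occurrences:
  TgoIII TACTTCAT/0: at [28, 114, 165, 173, 186] ⇒ [28, 114, 165, 173, 186]
  XjeV CTAG/0: at [0, 42, 140, 161, 230] ⇒ [42, 140, 161, 230] (position 0 is a terminus of the linear molecule — no cut)
  IvoX AAACG/2: at [66, 78, 94] ⇒ [68, 80, 96]
  VbrIII GTGGATAA/1: at [3, 128, 149] ⇒ [4, 129, 150]
  BxoV TCAGGGGG/1: at [205, 218] ⇒ [206, 219]

All cut coordinates (distinct, sorted): [4, 28, 42, 68, 80, 96, 114, 129, 140, 150, 161, 165, 173, 186, 206, 219, 230]

Fragments:
  [0,4): 4 bp
  [4,28): 24 bp
  [28,42): 14 bp
  [42,68): 26 bp
  [68,80): 12 bp
  [80,96): 16 bp
  [96,114): 18 bp
  [114,129): 15 bp
  [129,140): 11 bp
  [140,150): 10 bp
  [150,161): 11 bp
  [161,165): 4 bp
  [165,173): 8 bp
  [173,186): 13 bp
  [186,206): 20 bp
  [206,219): 13 bp
  [219,230): 11 bp
  [230,237): 7 bp

[4,4,7,8,10,11,11,11,12,13,13,14,15,16,18,20,24,26]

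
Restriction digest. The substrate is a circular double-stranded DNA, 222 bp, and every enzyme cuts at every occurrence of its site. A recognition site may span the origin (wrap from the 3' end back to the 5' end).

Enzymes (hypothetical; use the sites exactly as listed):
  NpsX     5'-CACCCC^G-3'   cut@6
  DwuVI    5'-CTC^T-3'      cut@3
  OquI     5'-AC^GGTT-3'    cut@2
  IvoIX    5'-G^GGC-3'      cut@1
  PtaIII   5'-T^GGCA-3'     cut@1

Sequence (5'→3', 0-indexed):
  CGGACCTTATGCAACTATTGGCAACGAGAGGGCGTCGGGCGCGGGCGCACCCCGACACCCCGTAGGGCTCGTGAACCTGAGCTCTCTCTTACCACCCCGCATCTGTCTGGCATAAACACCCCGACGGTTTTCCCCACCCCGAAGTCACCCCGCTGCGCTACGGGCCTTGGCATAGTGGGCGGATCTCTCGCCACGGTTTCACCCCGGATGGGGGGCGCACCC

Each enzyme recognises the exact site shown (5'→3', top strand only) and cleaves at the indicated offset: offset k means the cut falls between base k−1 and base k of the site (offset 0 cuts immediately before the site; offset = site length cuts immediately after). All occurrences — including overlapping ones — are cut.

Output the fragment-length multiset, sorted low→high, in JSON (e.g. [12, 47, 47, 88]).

Site scan:
  NpsX (CACCCCG, off=6): starts [47, 55, 92, 116, 134, 145, 199, 217] → cuts [1, 53, 61, 98, 122, 140, 151, 205]
  DwuVI (CTCT, off=3): starts [81, 83, 85, 184] → cuts [84, 86, 88, 187]
  OquI (ACGGTT, off=2): starts [123, 192] → cuts [125, 194]
  IvoIX (GGGC, off=1): starts [29, 36, 42, 64, 161, 176, 212] → cuts [30, 37, 43, 65, 162, 177, 213]
  PtaIII (TGGCA, off=1): starts [18, 107, 167] → cuts [19, 108, 168]

Pooled cuts: [1, 19, 30, 37, 43, 53, 61, 65, 84, 86, 88, 98, 108, 122, 125, 140, 151, 162, 168, 177, 187, 194, 205, 213]

Fragment lengths:
  1→19: 18 bp
  19→30: 11 bp
  30→37: 7 bp
  37→43: 6 bp
  43→53: 10 bp
  53→61: 8 bp
  61→65: 4 bp
  65→84: 19 bp
  84→86: 2 bp
  86→88: 2 bp
  88→98: 10 bp
  98→108: 10 bp
  108→122: 14 bp
  122→125: 3 bp
  125→140: 15 bp
  140→151: 11 bp
  151→162: 11 bp
  162→168: 6 bp
  168→177: 9 bp
  177→187: 10 bp
  187→194: 7 bp
  194→205: 11 bp
  205→213: 8 bp
  213→1 (wrap): 222-213+1 = 10 bp

[2,2,3,4,6,6,7,7,8,8,9,10,10,10,10,10,11,11,11,11,14,15,18,19]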